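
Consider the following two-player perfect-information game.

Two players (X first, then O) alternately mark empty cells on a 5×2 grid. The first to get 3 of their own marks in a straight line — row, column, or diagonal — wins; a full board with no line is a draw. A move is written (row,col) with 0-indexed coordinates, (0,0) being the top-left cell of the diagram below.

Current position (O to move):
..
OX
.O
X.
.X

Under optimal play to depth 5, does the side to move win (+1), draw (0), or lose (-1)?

value(../OX/.O/X./.X, O) = 0

[../OX/.O/X./.X] O move#1: (0,0):+0/O./OX/.O/X./.X*, (0,1):+0/.O/OX/.O/X./.X, (2,0):+0/../OX/OO/X./.X, (3,1):+0/../OX/.O/XO/.X, (4,0):+0/../OX/.O/X./OX
[O./OX/.O/X./.X] X move#2: (0,1):-1/OX/OX/.O/X./.X, (2,0):+0/O./OX/XO/X./.X*, (3,1):-1/O./OX/.O/XX/.X, (4,0):-1/O./OX/.O/X./XX
[O./OX/XO/X./.X] O move#3: (0,1):-1/OO/OX/XO/X./.X, (3,1):-1/O./OX/XO/XO/.X, (4,0):+0/O./OX/XO/X./OX*
[O./OX/XO/X./OX] X move#4: (0,1):+0/OX/OX/XO/X./OX*, (3,1):+0/O./OX/XO/XX/OX
[OX/OX/XO/X./OX] O move#5: (3,1):+0/OX/OX/XO/XO/OX*
[OX/OX/XO/XO/OX] end (terminal +0, X#6); searched ../OX/.O/X./.X to 5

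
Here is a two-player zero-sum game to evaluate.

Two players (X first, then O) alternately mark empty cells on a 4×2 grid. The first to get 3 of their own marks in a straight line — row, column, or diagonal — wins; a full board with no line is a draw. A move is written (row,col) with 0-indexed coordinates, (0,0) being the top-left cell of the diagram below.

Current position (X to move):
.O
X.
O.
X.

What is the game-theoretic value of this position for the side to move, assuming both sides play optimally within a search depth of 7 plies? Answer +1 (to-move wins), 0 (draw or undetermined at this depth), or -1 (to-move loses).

ply 1, X at .O/X./O./X. | (0,0)=+0→XO/X./O./X.*; (1,1)=+0→.O/XX/O./X.; (2,1)=+0→.O/X./OX/X.; (3,1)=+0→.O/X./O./XX
ply 2, O at XO/X./O./X. | (1,1)=+0→XO/XO/O./X.*; (2,1)=+0→XO/X./OO/X.; (3,1)=+0→XO/X./O./XO
ply 3, X at XO/XO/O./X. | (2,1)=+0→XO/XO/OX/X.*; (3,1)=-1→XO/XO/O./XX
ply 4, O at XO/XO/OX/X. | (3,1)=+0→XO/XO/OX/XO*
ply 5: XO/XO/OX/XO is terminal +0 (X); from .O/X./O./X. depth 7

value(.O/X./O./X., X) = 0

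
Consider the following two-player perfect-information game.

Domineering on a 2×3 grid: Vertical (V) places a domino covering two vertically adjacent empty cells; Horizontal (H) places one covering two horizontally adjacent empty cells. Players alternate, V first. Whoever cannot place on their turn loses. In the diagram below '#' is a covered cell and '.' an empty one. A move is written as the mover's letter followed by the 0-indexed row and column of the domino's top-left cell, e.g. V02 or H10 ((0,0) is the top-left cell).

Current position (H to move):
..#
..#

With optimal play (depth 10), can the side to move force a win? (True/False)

ply 1, H at ..#/..# | H00=+1→###/..#*; H10=+1→..#/###
ply 2: ###/..# is terminal -1 (V); from ..#/..# depth 10

H winning at [..#/..#]: True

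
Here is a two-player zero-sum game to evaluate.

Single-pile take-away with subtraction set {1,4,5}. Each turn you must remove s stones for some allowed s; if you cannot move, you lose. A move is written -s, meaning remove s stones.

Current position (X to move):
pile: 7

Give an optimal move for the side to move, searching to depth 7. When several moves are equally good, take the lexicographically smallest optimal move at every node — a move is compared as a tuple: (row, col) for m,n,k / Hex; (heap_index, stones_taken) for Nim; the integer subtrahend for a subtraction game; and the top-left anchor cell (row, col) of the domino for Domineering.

X's best at [7]: -5

ply 1, X at 7 | -1=-1→6; -4=-1→3; -5=+1→2*
ply 2, O at 2 | -1=-1→1*
ply 3, X at 1 | -1=+1→0*
ply 4: 0 is terminal -1 (O); from 7 depth 7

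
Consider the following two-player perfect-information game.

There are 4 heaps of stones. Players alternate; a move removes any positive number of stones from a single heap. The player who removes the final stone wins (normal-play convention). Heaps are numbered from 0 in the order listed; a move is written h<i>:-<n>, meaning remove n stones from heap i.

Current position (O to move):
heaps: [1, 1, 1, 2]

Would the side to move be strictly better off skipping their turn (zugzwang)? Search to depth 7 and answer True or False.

ply 1, O at (1,1,1,2) | h0:-1=-1→(0,1,1,2); h1:-1=-1→(1,0,1,2); h2:-1=-1→(1,1,0,2); h3:-1=+1→(1,1,1,1)*; h3:-2=-1→(1,1,1,0)
ply 2, X at (1,1,1,1) | h0:-1=-1→(0,1,1,1)*; h1:-1=-1→(1,0,1,1); h2:-1=-1→(1,1,0,1); h3:-1=-1→(1,1,1,0)
ply 3, O at (0,1,1,1) | h1:-1=+1→(0,0,1,1)*; h2:-1=+1→(0,1,0,1); h3:-1=+1→(0,1,1,0)
ply 4, X at (0,0,1,1) | h2:-1=-1→(0,0,0,1)*; h3:-1=-1→(0,0,1,0)
ply 5, O at (0,0,0,1) | h3:-1=+1→(0,0,0,0)*
ply 6: (0,0,0,0) is terminal -1 (X); from (1,1,1,2) depth 7
pass branch (X moves first from the same position):
  | ply 1, X at (1,1,1,2) | h0:-1=-1→(0,1,1,2); h1:-1=-1→(1,0,1,2); h2:-1=-1→(1,1,0,2); h3:-1=+1→(1,1,1,1)*; h3:-2=-1→(1,1,1,0)
  | ply 2, O at (1,1,1,1) | h0:-1=-1→(0,1,1,1)*; h1:-1=-1→(1,0,1,1); h2:-1=-1→(1,1,0,1); h3:-1=-1→(1,1,1,0)
  | ply 3, X at (0,1,1,1) | h1:-1=+1→(0,0,1,1)*; h2:-1=+1→(0,1,0,1); h3:-1=+1→(0,1,1,0)
  | ply 4, O at (0,0,1,1) | h2:-1=-1→(0,0,0,1)*; h3:-1=-1→(0,0,1,0)
  | ply 5, X at (0,0,0,1) | h3:-1=+1→(0,0,0,0)*
  | ply 6: (0,0,0,0) is terminal -1 (O); from (1,1,1,2) depth 7
O moving scores +1; O passing scores -1

zugzwang((1,1,1,2), O) = False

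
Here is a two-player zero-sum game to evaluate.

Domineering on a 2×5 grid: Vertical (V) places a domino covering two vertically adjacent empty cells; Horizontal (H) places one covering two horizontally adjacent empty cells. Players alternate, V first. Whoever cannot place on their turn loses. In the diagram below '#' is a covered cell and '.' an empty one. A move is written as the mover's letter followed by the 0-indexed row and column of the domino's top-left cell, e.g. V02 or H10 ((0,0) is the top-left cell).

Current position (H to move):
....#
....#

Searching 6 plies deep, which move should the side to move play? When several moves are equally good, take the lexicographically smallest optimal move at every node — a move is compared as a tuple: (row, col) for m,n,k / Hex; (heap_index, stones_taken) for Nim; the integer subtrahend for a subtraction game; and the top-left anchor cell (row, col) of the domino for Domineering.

ply 1, H at ....#/....# | H00=-1→##..#/....#; H01=+1→.##.#/....#*; H02=-1→..###/....#; H10=-1→....#/##..#; H11=+1→....#/.##.#; H12=-1→....#/..###
ply 2, V at .##.#/....# | V00=-1→###.#/#...#*; V03=-1→.####/...##
ply 3, H at ###.#/#...# | H11=-1→###.#/###.#; H12=+1→###.#/#.###*
ply 4: ###.#/#.### is terminal -1 (V); from ....#/....# depth 6

H's best at [....#/....#]: H01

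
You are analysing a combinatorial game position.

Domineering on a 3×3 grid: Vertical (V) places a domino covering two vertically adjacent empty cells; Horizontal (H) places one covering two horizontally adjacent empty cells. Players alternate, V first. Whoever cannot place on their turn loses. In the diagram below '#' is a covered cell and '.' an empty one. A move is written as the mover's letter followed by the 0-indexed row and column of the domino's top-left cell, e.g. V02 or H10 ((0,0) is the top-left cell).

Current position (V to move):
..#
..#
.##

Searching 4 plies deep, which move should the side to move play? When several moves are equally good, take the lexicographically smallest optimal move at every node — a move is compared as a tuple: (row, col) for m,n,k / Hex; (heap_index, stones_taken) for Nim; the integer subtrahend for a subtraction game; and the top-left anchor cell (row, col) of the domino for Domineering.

[..#/..#/.##] V move#1: V00:+1/#.#/#.#/.##*, V01:+1/.##/.##/.##, V10:-1/..#/#.#/###
[#.#/#.#/.##] end (terminal -1, H#2); searched ..#/..#/.## to 4

V's best at [..#/..#/.##]: V00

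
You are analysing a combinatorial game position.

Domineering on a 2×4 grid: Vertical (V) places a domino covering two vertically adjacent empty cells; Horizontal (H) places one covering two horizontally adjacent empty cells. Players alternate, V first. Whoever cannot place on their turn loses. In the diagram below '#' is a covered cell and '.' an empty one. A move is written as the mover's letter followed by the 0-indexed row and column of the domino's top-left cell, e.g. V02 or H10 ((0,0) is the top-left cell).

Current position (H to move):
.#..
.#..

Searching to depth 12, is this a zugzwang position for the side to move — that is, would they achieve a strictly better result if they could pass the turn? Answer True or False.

p1 H@[.#../.#..]: H02[.###/.#..]+1* H12[.#../.###]+1
p2 V@[.###/.#..]: V00[####/##..]-1*
p3 H@[####/##..]: H12[####/####]+1*
p4 V@[####/####] terminal -1; root [.#../.#..] d12
if H skipped the turn, V would face:
~ p1 V@[.#../.#..]: V00[##../##..]-1 V02[.##./.##.]+1* V03[.#.#/.#.#]+1
~ p2 H@[.##./.##.] terminal -1; root [.#../.#..] d12
compare (H): move=+1 vs pass=-1

zugzwang(.#../.#.., H) = False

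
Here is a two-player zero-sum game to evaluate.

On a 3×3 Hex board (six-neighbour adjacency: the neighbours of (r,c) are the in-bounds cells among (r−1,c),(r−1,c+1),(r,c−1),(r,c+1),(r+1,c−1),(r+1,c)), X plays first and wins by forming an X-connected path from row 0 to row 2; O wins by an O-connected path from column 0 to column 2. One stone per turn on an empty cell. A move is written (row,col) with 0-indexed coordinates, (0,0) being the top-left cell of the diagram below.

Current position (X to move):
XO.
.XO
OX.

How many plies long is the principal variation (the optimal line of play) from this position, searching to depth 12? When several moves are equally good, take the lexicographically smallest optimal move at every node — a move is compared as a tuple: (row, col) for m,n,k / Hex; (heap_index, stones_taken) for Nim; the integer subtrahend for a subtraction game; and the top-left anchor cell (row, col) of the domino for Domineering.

PV length from [XO./.XO/OX.]: 1 ply

ply 1, X at XO./.XO/OX. | (0,2)=+1→XOX/.XO/OX.*; (1,0)=+1→XO./XXO/OX.; (2,2)=+1→XO./.XO/OXX
ply 2: XOX/.XO/OX. is terminal -1 (O); from XO./.XO/OX. depth 12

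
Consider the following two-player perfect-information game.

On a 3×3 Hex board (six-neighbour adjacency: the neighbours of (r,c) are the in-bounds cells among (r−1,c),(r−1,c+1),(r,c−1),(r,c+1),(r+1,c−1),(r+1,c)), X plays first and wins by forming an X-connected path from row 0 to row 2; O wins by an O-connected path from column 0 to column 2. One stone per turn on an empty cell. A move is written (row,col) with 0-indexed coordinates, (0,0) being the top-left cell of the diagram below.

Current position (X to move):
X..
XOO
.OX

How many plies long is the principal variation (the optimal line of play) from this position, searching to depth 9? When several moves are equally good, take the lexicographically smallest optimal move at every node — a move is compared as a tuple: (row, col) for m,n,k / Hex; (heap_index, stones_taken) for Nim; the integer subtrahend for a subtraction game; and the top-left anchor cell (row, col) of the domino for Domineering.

[X../XOO/.OX] X move#1: (0,1):-1/XX./XOO/.OX, (0,2):-1/X.X/XOO/.OX, (2,0):+1/X../XOO/XOX*
[X../XOO/XOX] end (terminal -1, O#2); searched X../XOO/.OX to 9

PV length from [X../XOO/.OX]: 1 ply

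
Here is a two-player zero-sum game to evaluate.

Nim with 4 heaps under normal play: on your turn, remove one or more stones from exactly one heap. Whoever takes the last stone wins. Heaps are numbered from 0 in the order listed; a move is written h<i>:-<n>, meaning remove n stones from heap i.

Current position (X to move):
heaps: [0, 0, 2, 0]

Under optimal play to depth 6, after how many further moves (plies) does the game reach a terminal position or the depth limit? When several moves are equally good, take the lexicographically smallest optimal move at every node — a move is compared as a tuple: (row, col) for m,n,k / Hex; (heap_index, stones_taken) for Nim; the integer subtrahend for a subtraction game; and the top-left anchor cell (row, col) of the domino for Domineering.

[(0,0,2,0)] X move#1: h2:-1:-1/(0,0,1,0), h2:-2:+1/(0,0,0,0)*
[(0,0,0,0)] end (terminal -1, O#2); searched (0,0,2,0) to 6

PV length from [(0,0,2,0)]: 1 ply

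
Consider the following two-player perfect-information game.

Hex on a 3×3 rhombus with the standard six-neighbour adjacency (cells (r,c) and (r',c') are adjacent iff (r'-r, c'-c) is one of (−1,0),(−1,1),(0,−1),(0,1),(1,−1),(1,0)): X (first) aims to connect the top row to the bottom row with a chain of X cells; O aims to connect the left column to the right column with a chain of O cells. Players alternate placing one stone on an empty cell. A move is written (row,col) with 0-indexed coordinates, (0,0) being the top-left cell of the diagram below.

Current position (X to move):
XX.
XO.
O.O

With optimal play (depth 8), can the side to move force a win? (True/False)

ply 1, X at XX./XO./O.O | (0,2)=-1→XXX/XO./O.O*; (1,2)=-1→XX./XOX/O.O; (2,1)=-1→XX./XO./OXO
ply 2, O at XXX/XO./O.O | (1,2)=+1→XXX/XOO/O.O*; (2,1)=+1→XXX/XO./OOO
ply 3: XXX/XOO/O.O is terminal -1 (X); from XX./XO./O.O depth 8

X winning at [XX./XO./O.O]: False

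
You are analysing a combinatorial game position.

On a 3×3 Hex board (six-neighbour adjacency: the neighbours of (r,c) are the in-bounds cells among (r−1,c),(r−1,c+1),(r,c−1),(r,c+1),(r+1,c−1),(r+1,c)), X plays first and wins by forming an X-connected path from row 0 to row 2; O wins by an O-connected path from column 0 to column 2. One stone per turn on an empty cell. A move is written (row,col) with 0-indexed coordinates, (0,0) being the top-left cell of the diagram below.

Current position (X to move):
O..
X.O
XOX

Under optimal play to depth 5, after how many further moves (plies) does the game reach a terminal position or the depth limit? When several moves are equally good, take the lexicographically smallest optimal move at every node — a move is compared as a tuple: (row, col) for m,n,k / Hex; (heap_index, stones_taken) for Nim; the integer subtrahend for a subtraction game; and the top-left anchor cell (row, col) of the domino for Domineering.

[O../X.O/XOX] X move#1: (0,1):+1/OX./X.O/XOX*, (0,2):+1/O.X/X.O/XOX, (1,1):+1/O../XXO/XOX
[OX./X.O/XOX] end (terminal -1, O#2); searched O../X.O/XOX to 5

PV length from [O../X.O/XOX]: 1 ply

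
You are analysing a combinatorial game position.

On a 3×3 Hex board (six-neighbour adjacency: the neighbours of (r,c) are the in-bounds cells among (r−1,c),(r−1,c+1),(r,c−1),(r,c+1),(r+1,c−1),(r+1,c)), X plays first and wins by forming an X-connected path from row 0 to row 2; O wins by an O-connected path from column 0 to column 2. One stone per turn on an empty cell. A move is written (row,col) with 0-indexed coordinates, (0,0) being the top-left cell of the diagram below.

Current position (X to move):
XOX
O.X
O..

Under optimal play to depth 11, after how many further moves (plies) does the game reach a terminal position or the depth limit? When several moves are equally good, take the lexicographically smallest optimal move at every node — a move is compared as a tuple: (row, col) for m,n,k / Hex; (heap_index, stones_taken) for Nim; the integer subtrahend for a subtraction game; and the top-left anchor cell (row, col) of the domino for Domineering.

PV length from [XOX/O.X/O..]: 3 plies

ply 1, X at XOX/O.X/O.. | (1,1)=+1→XOX/OXX/O..*; (2,1)=+1→XOX/O.X/OX.; (2,2)=+1→XOX/O.X/O.X
ply 2, O at XOX/OXX/O.. | (2,1)=-1→XOX/OXX/OO.*; (2,2)=-1→XOX/OXX/O.O
ply 3, X at XOX/OXX/OO. | (2,2)=+1→XOX/OXX/OOX*
ply 4: XOX/OXX/OOX is terminal -1 (O); from XOX/O.X/O.. depth 11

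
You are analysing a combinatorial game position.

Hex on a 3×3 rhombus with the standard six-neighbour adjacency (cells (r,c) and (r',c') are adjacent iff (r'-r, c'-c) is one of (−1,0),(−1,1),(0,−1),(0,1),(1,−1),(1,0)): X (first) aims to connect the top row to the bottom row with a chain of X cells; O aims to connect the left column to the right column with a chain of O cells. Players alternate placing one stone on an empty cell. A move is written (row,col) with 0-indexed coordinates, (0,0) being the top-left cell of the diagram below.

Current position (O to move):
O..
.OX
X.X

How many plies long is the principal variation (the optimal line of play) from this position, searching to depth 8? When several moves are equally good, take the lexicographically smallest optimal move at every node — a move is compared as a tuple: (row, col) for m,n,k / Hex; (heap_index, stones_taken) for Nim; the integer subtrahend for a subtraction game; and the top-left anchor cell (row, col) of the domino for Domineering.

PV length from [O../.OX/X.X]: 3 plies

ply 1, O at O../.OX/X.X | (0,1)=-1→OO./.OX/X.X; (0,2)=+1→O.O/.OX/X.X*; (1,0)=-1→O../OOX/X.X; (2,1)=-1→O../.OX/XOX
ply 2, X at O.O/.OX/X.X | (0,1)=-1→OXO/.OX/X.X*; (1,0)=-1→O.O/XOX/X.X; (2,1)=-1→O.O/.OX/XXX
ply 3, O at OXO/.OX/X.X | (1,0)=+1→OXO/OOX/X.X*; (2,1)=-1→OXO/.OX/XOX
ply 4: OXO/OOX/X.X is terminal -1 (X); from O../.OX/X.X depth 8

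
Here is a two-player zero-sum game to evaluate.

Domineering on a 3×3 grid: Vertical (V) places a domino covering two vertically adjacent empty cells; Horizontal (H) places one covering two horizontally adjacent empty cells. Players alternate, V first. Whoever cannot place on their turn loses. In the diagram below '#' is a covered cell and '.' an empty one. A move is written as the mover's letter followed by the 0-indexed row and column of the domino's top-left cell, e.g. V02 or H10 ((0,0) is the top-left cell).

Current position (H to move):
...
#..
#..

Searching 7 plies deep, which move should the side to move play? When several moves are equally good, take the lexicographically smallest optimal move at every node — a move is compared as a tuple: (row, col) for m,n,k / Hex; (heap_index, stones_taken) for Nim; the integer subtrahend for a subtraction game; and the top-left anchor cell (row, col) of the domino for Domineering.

H's best at [.../#../#..]: H11

p1 H@[.../#../#..]: H00[##./#../#..]-1 H01[.##/#../#..]-1 H11[.../###/#..]+1* H21[.../#../###]-1
p2 V@[.../###/#..] terminal -1; root [.../#../#..] d7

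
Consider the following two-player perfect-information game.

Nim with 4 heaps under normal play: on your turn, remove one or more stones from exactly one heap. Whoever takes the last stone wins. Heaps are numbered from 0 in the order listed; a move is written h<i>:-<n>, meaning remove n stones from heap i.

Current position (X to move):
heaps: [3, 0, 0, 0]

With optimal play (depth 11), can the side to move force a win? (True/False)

[(3,0,0,0)] X move#1: h0:-1:-1/(2,0,0,0), h0:-2:-1/(1,0,0,0), h0:-3:+1/(0,0,0,0)*
[(0,0,0,0)] end (terminal -1, O#2); searched (3,0,0,0) to 11

X winning at [(3,0,0,0)]: True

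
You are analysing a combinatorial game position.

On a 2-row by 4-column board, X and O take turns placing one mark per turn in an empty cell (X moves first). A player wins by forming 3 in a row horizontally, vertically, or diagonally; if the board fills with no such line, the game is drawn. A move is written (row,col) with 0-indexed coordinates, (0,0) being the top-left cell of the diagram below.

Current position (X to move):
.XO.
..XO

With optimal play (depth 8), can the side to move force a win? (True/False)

X winning at [.XO./..XO]: False

ply 1, X at .XO./..XO | (0,0)=+0→XXO./..XO*; (0,3)=+0→.XOX/..XO; (1,0)=+0→.XO./X.XO; (1,1)=+0→.XO./.XXO
ply 2, O at XXO./..XO | (0,3)=+0→XXOO/..XO*; (1,0)=+0→XXO./O.XO; (1,1)=+0→XXO./.OXO
ply 3, X at XXOO/..XO | (1,0)=+0→XXOO/X.XO*; (1,1)=+0→XXOO/.XXO
ply 4, O at XXOO/X.XO | (1,1)=+0→XXOO/XOXO*
ply 5: XXOO/XOXO is terminal +0 (X); from .XO./..XO depth 8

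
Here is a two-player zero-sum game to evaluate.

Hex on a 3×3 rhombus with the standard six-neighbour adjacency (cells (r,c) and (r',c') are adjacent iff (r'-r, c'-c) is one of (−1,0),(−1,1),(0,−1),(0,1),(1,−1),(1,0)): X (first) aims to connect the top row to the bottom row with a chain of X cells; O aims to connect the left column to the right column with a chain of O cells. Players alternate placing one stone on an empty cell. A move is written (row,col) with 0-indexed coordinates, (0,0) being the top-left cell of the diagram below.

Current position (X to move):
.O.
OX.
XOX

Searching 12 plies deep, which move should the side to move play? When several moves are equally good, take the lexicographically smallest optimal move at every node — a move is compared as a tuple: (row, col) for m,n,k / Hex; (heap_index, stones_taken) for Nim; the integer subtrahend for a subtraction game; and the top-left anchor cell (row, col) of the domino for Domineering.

p1 X@[.O./OX./XOX]: (0,0)[XO./OX./XOX]-1 (0,2)[.OX/OX./XOX]+1* (1,2)[.O./OXX/XOX]-1
p2 O@[.OX/OX./XOX] terminal -1; root [.O./OX./XOX] d12

X's best at [.O./OX./XOX]: (0,2)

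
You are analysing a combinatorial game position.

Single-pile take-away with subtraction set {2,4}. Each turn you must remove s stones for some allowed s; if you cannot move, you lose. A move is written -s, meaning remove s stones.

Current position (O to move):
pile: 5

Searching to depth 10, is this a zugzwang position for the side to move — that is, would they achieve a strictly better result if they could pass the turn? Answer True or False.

p1 O@[5]: -2[3]-1 -4[1]+1*
p2 X@[1] terminal -1; root [5] d10
if O skipped the turn, X would face:
~ p1 X@[5]: -2[3]-1 -4[1]+1*
~ p2 O@[1] terminal -1; root [5] d10
compare (O): move=+1 vs pass=-1

zugzwang(5, O) = False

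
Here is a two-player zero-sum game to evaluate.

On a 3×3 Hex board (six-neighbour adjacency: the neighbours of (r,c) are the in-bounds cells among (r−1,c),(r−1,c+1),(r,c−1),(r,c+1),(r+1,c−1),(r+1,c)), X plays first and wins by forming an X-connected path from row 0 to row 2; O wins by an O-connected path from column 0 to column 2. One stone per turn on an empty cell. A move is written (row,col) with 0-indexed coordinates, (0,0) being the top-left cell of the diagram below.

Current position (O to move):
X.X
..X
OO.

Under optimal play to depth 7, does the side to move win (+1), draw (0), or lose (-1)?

value(X.X/..X/OO., O) = +1

p1 O@[X.X/..X/OO.]: (0,1)[XOX/..X/OO.]-1 (1,0)[X.X/O.X/OO.]-1 (1,1)[X.X/.OX/OO.]-1 (2,2)[X.X/..X/OOO]+1*
p2 X@[X.X/..X/OOO] terminal -1; root [X.X/..X/OO.] d7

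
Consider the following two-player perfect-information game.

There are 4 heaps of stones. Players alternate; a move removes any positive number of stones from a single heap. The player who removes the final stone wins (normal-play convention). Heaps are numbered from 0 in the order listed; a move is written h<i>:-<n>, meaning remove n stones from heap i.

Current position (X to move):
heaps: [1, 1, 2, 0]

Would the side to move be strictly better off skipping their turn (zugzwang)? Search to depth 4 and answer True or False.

zugzwang((1,1,2,0), X) = False

[(1,1,2,0)] X move#1: h0:-1:-1/(0,1,2,0), h1:-1:-1/(1,0,2,0), h2:-1:-1/(1,1,1,0), h2:-2:+1/(1,1,0,0)*
[(1,1,0,0)] O move#2: h0:-1:-1/(0,1,0,0)*, h1:-1:-1/(1,0,0,0)
[(0,1,0,0)] X move#3: h1:-1:+1/(0,0,0,0)*
[(0,0,0,0)] end (terminal -1, O#4); searched (1,1,2,0) to 4
pass branch (O moves first from the same position):
  | [(1,1,2,0)] O move#1: h0:-1:-1/(0,1,2,0), h1:-1:-1/(1,0,2,0), h2:-1:-1/(1,1,1,0), h2:-2:+1/(1,1,0,0)*
  | [(1,1,0,0)] X move#2: h0:-1:-1/(0,1,0,0)*, h1:-1:-1/(1,0,0,0)
  | [(0,1,0,0)] O move#3: h1:-1:+1/(0,0,0,0)*
  | [(0,0,0,0)] end (terminal -1, X#4); searched (1,1,2,0) to 4
X moving scores +1; X passing scores -1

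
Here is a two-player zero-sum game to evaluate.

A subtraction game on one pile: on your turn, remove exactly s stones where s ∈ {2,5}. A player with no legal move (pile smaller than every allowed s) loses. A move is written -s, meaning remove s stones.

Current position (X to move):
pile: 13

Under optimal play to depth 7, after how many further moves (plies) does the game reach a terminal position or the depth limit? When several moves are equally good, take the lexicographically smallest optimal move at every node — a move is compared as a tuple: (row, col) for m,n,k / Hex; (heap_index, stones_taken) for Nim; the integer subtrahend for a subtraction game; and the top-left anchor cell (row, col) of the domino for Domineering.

p1 X@[13]: -2[11]+1* -5[8]+1
p2 O@[11]: -2[9]-1* -5[6]-1
p3 X@[9]: -2[7]+1* -5[4]+1
p4 O@[7]: -2[5]-1* -5[2]-1
p5 X@[5]: -2[3]-1 -5[0]+1*
p6 O@[0] terminal -1; root [13] d7

PV length from [13]: 5 plies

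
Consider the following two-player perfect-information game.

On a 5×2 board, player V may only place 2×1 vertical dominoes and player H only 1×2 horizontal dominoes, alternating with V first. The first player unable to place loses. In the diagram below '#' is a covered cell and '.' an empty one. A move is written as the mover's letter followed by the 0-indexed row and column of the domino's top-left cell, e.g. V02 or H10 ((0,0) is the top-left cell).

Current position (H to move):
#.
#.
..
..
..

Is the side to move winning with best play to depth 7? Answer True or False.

H winning at [#./#./../../..]: True

p1 H@[#./#./../../..]: H20[#./#./##/../..]-1 H30[#./#./../##/..]+1* H40[#./#./../../##]-1
p2 V@[#./#./../##/..]: V01[##/##/../##/..]-1* V11[#./##/.#/##/..]-1
p3 H@[##/##/../##/..]: H20[##/##/##/##/..]+1* H40[##/##/../##/##]+1
p4 V@[##/##/##/##/..] terminal -1; root [#./#./../../..] d7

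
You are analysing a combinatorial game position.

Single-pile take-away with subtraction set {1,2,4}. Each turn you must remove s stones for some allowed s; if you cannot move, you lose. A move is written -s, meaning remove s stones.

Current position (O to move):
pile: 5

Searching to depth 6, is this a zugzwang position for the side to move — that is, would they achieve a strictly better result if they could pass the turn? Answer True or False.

ply 1, O at 5 | -1=-1→4; -2=+1→3*; -4=-1→1
ply 2, X at 3 | -1=-1→2*; -2=-1→1
ply 3, O at 2 | -1=-1→1; -2=+1→0*
ply 4: 0 is terminal -1 (X); from 5 depth 6
if O skipped the turn, X would face:
~ ply 1, X at 5 | -1=-1→4; -2=+1→3*; -4=-1→1
~ ply 2, O at 3 | -1=-1→2*; -2=-1→1
~ ply 3, X at 2 | -1=-1→1; -2=+1→0*
~ ply 4: 0 is terminal -1 (O); from 5 depth 6
compare (O): move=+1 vs pass=-1

zugzwang(5, O) = False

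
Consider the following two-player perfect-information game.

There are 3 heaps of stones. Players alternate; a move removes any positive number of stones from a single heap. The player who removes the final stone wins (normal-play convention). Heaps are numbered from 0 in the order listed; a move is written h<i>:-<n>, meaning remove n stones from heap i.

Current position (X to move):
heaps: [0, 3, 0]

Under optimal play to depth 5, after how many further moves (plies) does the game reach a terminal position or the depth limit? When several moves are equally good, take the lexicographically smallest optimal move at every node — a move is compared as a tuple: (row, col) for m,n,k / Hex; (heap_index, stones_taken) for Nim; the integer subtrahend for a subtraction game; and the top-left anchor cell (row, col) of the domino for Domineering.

[(0,3,0)] X move#1: h1:-1:-1/(0,2,0), h1:-2:-1/(0,1,0), h1:-3:+1/(0,0,0)*
[(0,0,0)] end (terminal -1, O#2); searched (0,3,0) to 5

PV length from [(0,3,0)]: 1 ply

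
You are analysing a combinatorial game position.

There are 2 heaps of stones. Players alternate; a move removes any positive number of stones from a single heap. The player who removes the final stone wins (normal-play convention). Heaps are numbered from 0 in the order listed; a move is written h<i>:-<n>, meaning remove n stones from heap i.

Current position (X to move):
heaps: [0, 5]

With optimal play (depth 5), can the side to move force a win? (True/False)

X winning at [(0,5)]: True

p1 X@[(0,5)]: h1:-1[(0,4)]-1 h1:-2[(0,3)]-1 h1:-3[(0,2)]-1 h1:-4[(0,1)]-1 h1:-5[(0,0)]+1*
p2 O@[(0,0)] terminal -1; root [(0,5)] d5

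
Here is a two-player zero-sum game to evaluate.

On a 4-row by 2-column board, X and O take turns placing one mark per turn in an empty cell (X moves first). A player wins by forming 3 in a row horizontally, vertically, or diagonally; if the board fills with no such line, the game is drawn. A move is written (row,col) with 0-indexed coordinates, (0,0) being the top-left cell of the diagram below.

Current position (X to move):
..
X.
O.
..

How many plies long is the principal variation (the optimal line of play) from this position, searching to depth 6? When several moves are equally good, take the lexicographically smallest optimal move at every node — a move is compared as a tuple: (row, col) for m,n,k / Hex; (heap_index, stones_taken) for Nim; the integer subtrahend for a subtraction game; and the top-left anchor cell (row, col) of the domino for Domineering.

p1 X@[../X./O./..]: (0,0)[X./X./O./..]+0* (0,1)[.X/X./O./..]+0 (1,1)[../XX/O./..]+0 (2,1)[../X./OX/..]+0 (3,0)[../X./O./X.]+0 (3,1)[../X./O./.X]+0
p2 O@[X./X./O./..]: (0,1)[XO/X./O./..]+0* (1,1)[X./XO/O./..]+0 (2,1)[X./X./OO/..]+0 (3,0)[X./X./O./O.]+0 (3,1)[X./X./O./.O]+0
p3 X@[XO/X./O./..]: (1,1)[XO/XX/O./..]+0* (2,1)[XO/X./OX/..]+0 (3,0)[XO/X./O./X.]+0 (3,1)[XO/X./O./.X]+0
p4 O@[XO/XX/O./..]: (2,1)[XO/XX/OO/..]+0* (3,0)[XO/XX/O./O.]+0 (3,1)[XO/XX/O./.O]+0
p5 X@[XO/XX/OO/..]: (3,0)[XO/XX/OO/X.]+0* (3,1)[XO/XX/OO/.X]+0
p6 O@[XO/XX/OO/X.]: (3,1)[XO/XX/OO/XO]+0*
p7 X@[XO/XX/OO/XO] terminal +0; root [../X./O./..] d6

PV length from [../X./O./..]: 6 plies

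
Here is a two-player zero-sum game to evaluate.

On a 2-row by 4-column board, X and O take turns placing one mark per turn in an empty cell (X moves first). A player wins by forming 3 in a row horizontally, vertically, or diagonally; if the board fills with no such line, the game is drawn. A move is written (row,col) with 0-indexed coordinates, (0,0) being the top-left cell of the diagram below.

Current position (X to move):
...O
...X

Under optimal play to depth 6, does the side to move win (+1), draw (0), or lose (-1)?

value(...O/...X, X) = 0

ply 1, X at ...O/...X | (0,0)=+0→X..O/...X*; (0,1)=+0→.X.O/...X; (0,2)=+0→..XO/...X; (1,0)=+0→...O/X..X; (1,1)=+0→...O/.X.X; (1,2)=+0→...O/..XX
ply 2, O at X..O/...X | (0,1)=+0→XO.O/...X*; (0,2)=+0→X.OO/...X; (1,0)=+0→X..O/O..X; (1,1)=+0→X..O/.O.X; (1,2)=+0→X..O/..OX
ply 3, X at XO.O/...X | (0,2)=+0→XOXO/...X*; (1,0)=-1→XO.O/X..X; (1,1)=-1→XO.O/.X.X; (1,2)=-1→XO.O/..XX
ply 4, O at XOXO/...X | (1,0)=+0→XOXO/O..X*; (1,1)=+0→XOXO/.O.X; (1,2)=+0→XOXO/..OX
ply 5, X at XOXO/O..X | (1,1)=+0→XOXO/OX.X*; (1,2)=+0→XOXO/O.XX
ply 6, O at XOXO/OX.X | (1,2)=+0→XOXO/OXOX*
ply 7: XOXO/OXOX is terminal +0 (X); from ...O/...X depth 6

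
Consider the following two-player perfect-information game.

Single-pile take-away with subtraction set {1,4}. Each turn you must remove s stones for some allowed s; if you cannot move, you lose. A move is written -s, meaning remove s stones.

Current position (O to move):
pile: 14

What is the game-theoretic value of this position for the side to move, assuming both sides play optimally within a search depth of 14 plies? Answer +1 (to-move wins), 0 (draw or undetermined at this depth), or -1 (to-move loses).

value(14, O) = +1

ply 1, O at 14 | -1=-1→13; -4=+1→10*
ply 2, X at 10 | -1=-1→9*; -4=-1→6
ply 3, O at 9 | -1=-1→8; -4=+1→5*
ply 4, X at 5 | -1=-1→4*; -4=-1→1
ply 5, O at 4 | -1=-1→3; -4=+1→0*
ply 6: 0 is terminal -1 (X); from 14 depth 14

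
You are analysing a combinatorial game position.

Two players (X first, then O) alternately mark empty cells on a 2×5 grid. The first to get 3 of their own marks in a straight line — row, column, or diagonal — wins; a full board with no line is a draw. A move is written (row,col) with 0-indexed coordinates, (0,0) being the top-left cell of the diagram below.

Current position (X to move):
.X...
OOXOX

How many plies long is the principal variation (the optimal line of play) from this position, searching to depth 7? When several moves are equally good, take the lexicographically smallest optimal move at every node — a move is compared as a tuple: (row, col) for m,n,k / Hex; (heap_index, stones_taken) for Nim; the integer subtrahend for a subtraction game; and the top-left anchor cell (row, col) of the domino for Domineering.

ply 1, X at .X.../OOXOX | (0,0)=+0→XX.../OOXOX; (0,2)=+1→.XX../OOXOX*; (0,3)=+0→.X.X./OOXOX; (0,4)=+0→.X..X/OOXOX
ply 2, O at .XX../OOXOX | (0,0)=-1→OXX../OOXOX*; (0,3)=-1→.XXO./OOXOX; (0,4)=-1→.XX.O/OOXOX
ply 3, X at OXX../OOXOX | (0,3)=+1→OXXX./OOXOX*; (0,4)=+0→OXX.X/OOXOX
ply 4: OXXX./OOXOX is terminal -1 (O); from .X.../OOXOX depth 7

PV length from [.X.../OOXOX]: 3 plies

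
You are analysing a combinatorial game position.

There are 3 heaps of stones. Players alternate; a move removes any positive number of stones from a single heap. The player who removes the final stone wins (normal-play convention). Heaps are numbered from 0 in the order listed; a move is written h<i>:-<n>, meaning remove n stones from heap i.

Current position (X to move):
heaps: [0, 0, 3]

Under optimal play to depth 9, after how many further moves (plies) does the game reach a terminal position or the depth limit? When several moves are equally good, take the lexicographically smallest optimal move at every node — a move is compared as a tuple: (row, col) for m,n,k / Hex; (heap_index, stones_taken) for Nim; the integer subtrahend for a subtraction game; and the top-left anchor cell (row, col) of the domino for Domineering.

p1 X@[(0,0,3)]: h2:-1[(0,0,2)]-1 h2:-2[(0,0,1)]-1 h2:-3[(0,0,0)]+1*
p2 O@[(0,0,0)] terminal -1; root [(0,0,3)] d9

PV length from [(0,0,3)]: 1 ply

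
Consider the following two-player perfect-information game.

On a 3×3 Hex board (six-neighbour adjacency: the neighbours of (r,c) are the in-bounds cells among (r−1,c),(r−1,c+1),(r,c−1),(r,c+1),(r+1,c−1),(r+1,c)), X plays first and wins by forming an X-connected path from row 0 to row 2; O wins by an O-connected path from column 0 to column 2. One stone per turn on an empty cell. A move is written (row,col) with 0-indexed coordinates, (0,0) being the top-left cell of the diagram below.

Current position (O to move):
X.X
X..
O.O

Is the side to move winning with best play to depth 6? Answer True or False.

O winning at [X.X/X../O.O]: True

p1 O@[X.X/X../O.O]: (0,1)[XOX/X../O.O]-1 (1,1)[X.X/XO./O.O]+1* (1,2)[X.X/X.O/O.O]+1 (2,1)[X.X/X../OOO]+1
p2 X@[X.X/XO./O.O]: (0,1)[XXX/XO./O.O]-1* (1,2)[X.X/XOX/O.O]-1 (2,1)[X.X/XO./OXO]-1
p3 O@[XXX/XO./O.O]: (1,2)[XXX/XOO/O.O]+1* (2,1)[XXX/XO./OOO]+1
p4 X@[XXX/XOO/O.O] terminal -1; root [X.X/X../O.O] d6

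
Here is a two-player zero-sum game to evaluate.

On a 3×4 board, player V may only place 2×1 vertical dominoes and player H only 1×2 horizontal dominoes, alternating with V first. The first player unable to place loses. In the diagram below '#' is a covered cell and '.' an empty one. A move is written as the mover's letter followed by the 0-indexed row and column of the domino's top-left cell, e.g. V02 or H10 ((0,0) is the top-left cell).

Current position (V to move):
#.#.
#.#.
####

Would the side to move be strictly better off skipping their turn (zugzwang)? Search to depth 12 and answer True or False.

ply 1, V at #.#./#.#./#### | V01=+1→###./###./####*; V03=+1→#.##/#.##/####
ply 2: ###./###./#### is terminal -1 (H); from #.#./#.#./#### depth 12
if V skipped the turn, H would face:
~ ply 1: #.#./#.#./#### is terminal -1 (H); from #.#./#.#./#### depth 12
compare (V): move=+1 vs pass=+1

zugzwang(#.#./#.#./####, V) = False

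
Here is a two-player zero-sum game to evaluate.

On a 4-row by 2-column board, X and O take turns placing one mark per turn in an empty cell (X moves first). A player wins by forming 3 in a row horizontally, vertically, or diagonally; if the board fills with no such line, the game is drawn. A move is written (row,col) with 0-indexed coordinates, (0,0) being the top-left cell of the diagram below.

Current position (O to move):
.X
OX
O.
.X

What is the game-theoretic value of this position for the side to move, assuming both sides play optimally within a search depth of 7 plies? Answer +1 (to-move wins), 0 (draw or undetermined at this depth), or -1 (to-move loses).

[.X/OX/O./.X] O move#1: (0,0):+1/OX/OX/O./.X*, (2,1):+1/.X/OX/OO/.X, (3,0):+1/.X/OX/O./OX
[OX/OX/O./.X] end (terminal -1, X#2); searched .X/OX/O./.X to 7

value(.X/OX/O./.X, O) = +1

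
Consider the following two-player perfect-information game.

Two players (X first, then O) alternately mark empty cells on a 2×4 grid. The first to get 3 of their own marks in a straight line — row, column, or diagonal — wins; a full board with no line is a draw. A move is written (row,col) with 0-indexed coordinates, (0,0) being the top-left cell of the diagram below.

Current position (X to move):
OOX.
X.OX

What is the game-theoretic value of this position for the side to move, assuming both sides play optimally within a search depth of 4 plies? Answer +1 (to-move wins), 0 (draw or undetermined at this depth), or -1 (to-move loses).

value(OOX./X.OX, X) = 0

ply 1, X at OOX./X.OX | (0,3)=+0→OOXX/X.OX*; (1,1)=+0→OOX./XXOX
ply 2, O at OOXX/X.OX | (1,1)=+0→OOXX/XOOX*
ply 3: OOXX/XOOX is terminal +0 (X); from OOX./X.OX depth 4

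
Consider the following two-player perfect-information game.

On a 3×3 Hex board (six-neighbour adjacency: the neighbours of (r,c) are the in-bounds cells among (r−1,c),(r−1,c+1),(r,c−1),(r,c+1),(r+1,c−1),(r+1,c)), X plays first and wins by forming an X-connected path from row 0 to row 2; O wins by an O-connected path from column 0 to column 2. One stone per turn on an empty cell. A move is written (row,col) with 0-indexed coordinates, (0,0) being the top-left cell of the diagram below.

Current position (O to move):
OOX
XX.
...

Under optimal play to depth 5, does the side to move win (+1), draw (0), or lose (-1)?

[OOX/XX./...] O move#1: (1,2):-1/OOX/XXO/...*, (2,0):-1/OOX/XX./O.., (2,1):-1/OOX/XX./.O., (2,2):-1/OOX/XX./..O
[OOX/XXO/...] X move#2: (2,0):+1/OOX/XXO/X..*, (2,1):+1/OOX/XXO/.X., (2,2):+1/OOX/XXO/..X
[OOX/XXO/X..] end (terminal -1, O#3); searched OOX/XX./... to 5

value(OOX/XX./..., O) = -1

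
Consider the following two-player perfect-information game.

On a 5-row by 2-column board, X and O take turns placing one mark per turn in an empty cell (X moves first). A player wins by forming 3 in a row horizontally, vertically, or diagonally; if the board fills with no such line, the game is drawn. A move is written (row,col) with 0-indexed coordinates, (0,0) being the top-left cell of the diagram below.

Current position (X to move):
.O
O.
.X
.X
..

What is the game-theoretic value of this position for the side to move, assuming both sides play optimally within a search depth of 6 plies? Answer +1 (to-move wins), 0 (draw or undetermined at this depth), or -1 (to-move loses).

value(.O/O./.X/.X/.., X) = +1

p1 X@[.O/O./.X/.X/..]: (0,0)[XO/O./.X/.X/..]+1* (1,1)[.O/OX/.X/.X/..]+1 (2,0)[.O/O./XX/.X/..]+1 (3,0)[.O/O./.X/XX/..]+1 (4,0)[.O/O./.X/.X/X.]+1 (4,1)[.O/O./.X/.X/.X]+1
p2 O@[XO/O./.X/.X/..]: (1,1)[XO/OO/.X/.X/..]-1* (2,0)[XO/O./OX/.X/..]-1 (3,0)[XO/O./.X/OX/..]-1 (4,0)[XO/O./.X/.X/O.]-1 (4,1)[XO/O./.X/.X/.O]-1
p3 X@[XO/OO/.X/.X/..]: (2,0)[XO/OO/XX/.X/..]+0 (3,0)[XO/OO/.X/XX/..]+0 (4,0)[XO/OO/.X/.X/X.]+0 (4,1)[XO/OO/.X/.X/.X]+1*
p4 O@[XO/OO/.X/.X/.X] terminal -1; root [.O/O./.X/.X/..] d6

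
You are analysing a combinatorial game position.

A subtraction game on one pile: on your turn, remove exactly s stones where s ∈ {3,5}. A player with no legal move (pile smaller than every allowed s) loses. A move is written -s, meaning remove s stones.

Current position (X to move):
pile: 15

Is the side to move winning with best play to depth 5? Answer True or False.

[15] X move#1: -3:-1/12, -5:+1/10*
[10] O move#2: -3:-1/7*, -5:-1/5
[7] X move#3: -3:-1/4, -5:+1/2*
[2] end (terminal -1, O#4); searched 15 to 5

X winning at [15]: True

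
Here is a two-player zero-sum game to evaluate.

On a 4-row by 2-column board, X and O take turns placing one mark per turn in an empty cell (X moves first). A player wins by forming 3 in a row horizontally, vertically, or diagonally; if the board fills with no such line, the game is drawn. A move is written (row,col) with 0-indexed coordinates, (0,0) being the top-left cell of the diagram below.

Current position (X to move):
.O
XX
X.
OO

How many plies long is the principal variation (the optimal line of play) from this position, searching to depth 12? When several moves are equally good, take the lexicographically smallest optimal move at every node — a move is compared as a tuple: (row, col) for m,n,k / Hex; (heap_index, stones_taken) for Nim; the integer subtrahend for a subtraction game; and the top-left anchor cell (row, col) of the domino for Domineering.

ply 1, X at .O/XX/X./OO | (0,0)=+1→XO/XX/X./OO*; (2,1)=+0→.O/XX/XX/OO
ply 2: XO/XX/X./OO is terminal -1 (O); from .O/XX/X./OO depth 12

PV length from [.O/XX/X./OO]: 1 ply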